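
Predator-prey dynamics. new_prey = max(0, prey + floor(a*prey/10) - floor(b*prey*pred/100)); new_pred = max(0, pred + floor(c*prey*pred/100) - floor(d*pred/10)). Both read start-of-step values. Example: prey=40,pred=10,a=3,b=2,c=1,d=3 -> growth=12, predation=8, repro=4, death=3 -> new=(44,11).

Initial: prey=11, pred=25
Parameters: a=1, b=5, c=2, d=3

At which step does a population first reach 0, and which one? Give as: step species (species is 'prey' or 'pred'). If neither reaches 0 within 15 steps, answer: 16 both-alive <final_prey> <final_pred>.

Answer: 1 prey

Derivation:
Step 1: prey: 11+1-13=0; pred: 25+5-7=23
First extinction: prey at step 1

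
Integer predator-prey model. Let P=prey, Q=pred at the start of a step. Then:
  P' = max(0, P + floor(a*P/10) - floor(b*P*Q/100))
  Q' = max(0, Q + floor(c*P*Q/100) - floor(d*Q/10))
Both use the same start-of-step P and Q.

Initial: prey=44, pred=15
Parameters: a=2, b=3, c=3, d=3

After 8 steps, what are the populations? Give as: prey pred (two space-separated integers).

Answer: 0 10

Derivation:
Step 1: prey: 44+8-19=33; pred: 15+19-4=30
Step 2: prey: 33+6-29=10; pred: 30+29-9=50
Step 3: prey: 10+2-15=0; pred: 50+15-15=50
Step 4: prey: 0+0-0=0; pred: 50+0-15=35
Step 5: prey: 0+0-0=0; pred: 35+0-10=25
Step 6: prey: 0+0-0=0; pred: 25+0-7=18
Step 7: prey: 0+0-0=0; pred: 18+0-5=13
Step 8: prey: 0+0-0=0; pred: 13+0-3=10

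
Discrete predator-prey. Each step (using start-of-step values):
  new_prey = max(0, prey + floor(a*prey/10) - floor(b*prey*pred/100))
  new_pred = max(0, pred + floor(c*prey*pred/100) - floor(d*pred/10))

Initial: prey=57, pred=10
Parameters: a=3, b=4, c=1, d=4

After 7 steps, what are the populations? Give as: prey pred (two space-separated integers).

Step 1: prey: 57+17-22=52; pred: 10+5-4=11
Step 2: prey: 52+15-22=45; pred: 11+5-4=12
Step 3: prey: 45+13-21=37; pred: 12+5-4=13
Step 4: prey: 37+11-19=29; pred: 13+4-5=12
Step 5: prey: 29+8-13=24; pred: 12+3-4=11
Step 6: prey: 24+7-10=21; pred: 11+2-4=9
Step 7: prey: 21+6-7=20; pred: 9+1-3=7

Answer: 20 7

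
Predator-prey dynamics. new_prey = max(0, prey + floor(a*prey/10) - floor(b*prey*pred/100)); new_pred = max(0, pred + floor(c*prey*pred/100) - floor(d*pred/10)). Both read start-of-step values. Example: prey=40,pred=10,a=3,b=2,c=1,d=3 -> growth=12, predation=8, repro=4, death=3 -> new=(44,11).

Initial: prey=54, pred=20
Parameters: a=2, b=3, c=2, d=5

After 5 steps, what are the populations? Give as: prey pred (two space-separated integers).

Step 1: prey: 54+10-32=32; pred: 20+21-10=31
Step 2: prey: 32+6-29=9; pred: 31+19-15=35
Step 3: prey: 9+1-9=1; pred: 35+6-17=24
Step 4: prey: 1+0-0=1; pred: 24+0-12=12
Step 5: prey: 1+0-0=1; pred: 12+0-6=6

Answer: 1 6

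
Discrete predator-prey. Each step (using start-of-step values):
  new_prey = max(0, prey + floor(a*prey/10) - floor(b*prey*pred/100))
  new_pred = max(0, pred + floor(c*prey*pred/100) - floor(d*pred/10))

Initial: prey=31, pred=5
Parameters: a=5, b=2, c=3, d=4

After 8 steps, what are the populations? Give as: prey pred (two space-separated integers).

Step 1: prey: 31+15-3=43; pred: 5+4-2=7
Step 2: prey: 43+21-6=58; pred: 7+9-2=14
Step 3: prey: 58+29-16=71; pred: 14+24-5=33
Step 4: prey: 71+35-46=60; pred: 33+70-13=90
Step 5: prey: 60+30-108=0; pred: 90+162-36=216
Step 6: prey: 0+0-0=0; pred: 216+0-86=130
Step 7: prey: 0+0-0=0; pred: 130+0-52=78
Step 8: prey: 0+0-0=0; pred: 78+0-31=47

Answer: 0 47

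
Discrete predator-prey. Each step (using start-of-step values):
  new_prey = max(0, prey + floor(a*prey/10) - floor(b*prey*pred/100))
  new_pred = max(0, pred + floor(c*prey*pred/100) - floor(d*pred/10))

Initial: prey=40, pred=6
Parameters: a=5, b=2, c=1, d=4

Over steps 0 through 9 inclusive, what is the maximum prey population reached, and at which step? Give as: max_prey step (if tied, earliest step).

Answer: 164 5

Derivation:
Step 1: prey: 40+20-4=56; pred: 6+2-2=6
Step 2: prey: 56+28-6=78; pred: 6+3-2=7
Step 3: prey: 78+39-10=107; pred: 7+5-2=10
Step 4: prey: 107+53-21=139; pred: 10+10-4=16
Step 5: prey: 139+69-44=164; pred: 16+22-6=32
Step 6: prey: 164+82-104=142; pred: 32+52-12=72
Step 7: prey: 142+71-204=9; pred: 72+102-28=146
Step 8: prey: 9+4-26=0; pred: 146+13-58=101
Step 9: prey: 0+0-0=0; pred: 101+0-40=61
Max prey = 164 at step 5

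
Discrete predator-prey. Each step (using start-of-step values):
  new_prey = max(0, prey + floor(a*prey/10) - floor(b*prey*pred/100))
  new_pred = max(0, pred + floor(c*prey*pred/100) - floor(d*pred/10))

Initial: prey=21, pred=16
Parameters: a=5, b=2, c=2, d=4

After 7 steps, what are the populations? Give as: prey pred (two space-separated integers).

Answer: 18 54

Derivation:
Step 1: prey: 21+10-6=25; pred: 16+6-6=16
Step 2: prey: 25+12-8=29; pred: 16+8-6=18
Step 3: prey: 29+14-10=33; pred: 18+10-7=21
Step 4: prey: 33+16-13=36; pred: 21+13-8=26
Step 5: prey: 36+18-18=36; pred: 26+18-10=34
Step 6: prey: 36+18-24=30; pred: 34+24-13=45
Step 7: prey: 30+15-27=18; pred: 45+27-18=54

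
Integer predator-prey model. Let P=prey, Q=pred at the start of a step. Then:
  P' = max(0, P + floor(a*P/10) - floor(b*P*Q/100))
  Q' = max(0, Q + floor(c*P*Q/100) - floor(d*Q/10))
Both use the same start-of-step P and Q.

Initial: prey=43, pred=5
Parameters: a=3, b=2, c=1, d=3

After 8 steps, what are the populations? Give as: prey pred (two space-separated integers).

Step 1: prey: 43+12-4=51; pred: 5+2-1=6
Step 2: prey: 51+15-6=60; pred: 6+3-1=8
Step 3: prey: 60+18-9=69; pred: 8+4-2=10
Step 4: prey: 69+20-13=76; pred: 10+6-3=13
Step 5: prey: 76+22-19=79; pred: 13+9-3=19
Step 6: prey: 79+23-30=72; pred: 19+15-5=29
Step 7: prey: 72+21-41=52; pred: 29+20-8=41
Step 8: prey: 52+15-42=25; pred: 41+21-12=50

Answer: 25 50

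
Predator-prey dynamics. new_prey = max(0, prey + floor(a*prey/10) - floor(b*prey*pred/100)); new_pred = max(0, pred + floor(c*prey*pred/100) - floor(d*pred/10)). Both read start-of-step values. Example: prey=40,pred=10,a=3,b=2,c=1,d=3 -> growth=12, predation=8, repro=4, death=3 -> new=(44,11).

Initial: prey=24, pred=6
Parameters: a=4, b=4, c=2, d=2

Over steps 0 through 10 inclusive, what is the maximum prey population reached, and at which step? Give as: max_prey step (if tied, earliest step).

Step 1: prey: 24+9-5=28; pred: 6+2-1=7
Step 2: prey: 28+11-7=32; pred: 7+3-1=9
Step 3: prey: 32+12-11=33; pred: 9+5-1=13
Step 4: prey: 33+13-17=29; pred: 13+8-2=19
Step 5: prey: 29+11-22=18; pred: 19+11-3=27
Step 6: prey: 18+7-19=6; pred: 27+9-5=31
Step 7: prey: 6+2-7=1; pred: 31+3-6=28
Step 8: prey: 1+0-1=0; pred: 28+0-5=23
Step 9: prey: 0+0-0=0; pred: 23+0-4=19
Step 10: prey: 0+0-0=0; pred: 19+0-3=16
Max prey = 33 at step 3

Answer: 33 3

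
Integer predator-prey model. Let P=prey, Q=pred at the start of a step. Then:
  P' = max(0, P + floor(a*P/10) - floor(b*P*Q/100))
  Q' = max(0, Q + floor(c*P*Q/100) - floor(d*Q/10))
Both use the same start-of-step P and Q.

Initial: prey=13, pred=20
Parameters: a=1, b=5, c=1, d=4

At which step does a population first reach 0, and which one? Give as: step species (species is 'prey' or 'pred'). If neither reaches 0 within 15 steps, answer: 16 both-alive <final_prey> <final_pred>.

Answer: 16 both-alive 1 2

Derivation:
Step 1: prey: 13+1-13=1; pred: 20+2-8=14
Step 2: prey: 1+0-0=1; pred: 14+0-5=9
Step 3: prey: 1+0-0=1; pred: 9+0-3=6
Step 4: prey: 1+0-0=1; pred: 6+0-2=4
Step 5: prey: 1+0-0=1; pred: 4+0-1=3
Step 6: prey: 1+0-0=1; pred: 3+0-1=2
Step 7: prey: 1+0-0=1; pred: 2+0-0=2
Steps 8-15: state stable at prey=1, pred=2 (no change)
No extinction within 15 steps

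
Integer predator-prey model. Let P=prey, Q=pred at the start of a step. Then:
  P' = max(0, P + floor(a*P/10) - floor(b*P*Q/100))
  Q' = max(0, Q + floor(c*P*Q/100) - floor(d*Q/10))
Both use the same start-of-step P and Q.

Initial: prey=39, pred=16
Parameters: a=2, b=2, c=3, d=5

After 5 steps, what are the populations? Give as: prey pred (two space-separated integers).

Step 1: prey: 39+7-12=34; pred: 16+18-8=26
Step 2: prey: 34+6-17=23; pred: 26+26-13=39
Step 3: prey: 23+4-17=10; pred: 39+26-19=46
Step 4: prey: 10+2-9=3; pred: 46+13-23=36
Step 5: prey: 3+0-2=1; pred: 36+3-18=21

Answer: 1 21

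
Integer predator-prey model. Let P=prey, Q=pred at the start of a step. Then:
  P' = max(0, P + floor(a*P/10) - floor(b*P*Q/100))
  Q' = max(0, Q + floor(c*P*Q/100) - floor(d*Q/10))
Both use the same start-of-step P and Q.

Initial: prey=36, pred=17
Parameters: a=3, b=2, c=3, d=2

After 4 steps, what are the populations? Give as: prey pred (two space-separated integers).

Answer: 0 77

Derivation:
Step 1: prey: 36+10-12=34; pred: 17+18-3=32
Step 2: prey: 34+10-21=23; pred: 32+32-6=58
Step 3: prey: 23+6-26=3; pred: 58+40-11=87
Step 4: prey: 3+0-5=0; pred: 87+7-17=77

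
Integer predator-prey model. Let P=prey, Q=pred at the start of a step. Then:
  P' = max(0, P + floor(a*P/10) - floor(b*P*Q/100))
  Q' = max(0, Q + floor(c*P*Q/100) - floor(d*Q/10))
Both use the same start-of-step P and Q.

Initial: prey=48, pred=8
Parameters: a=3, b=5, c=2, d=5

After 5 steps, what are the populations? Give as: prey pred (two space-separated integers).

Step 1: prey: 48+14-19=43; pred: 8+7-4=11
Step 2: prey: 43+12-23=32; pred: 11+9-5=15
Step 3: prey: 32+9-24=17; pred: 15+9-7=17
Step 4: prey: 17+5-14=8; pred: 17+5-8=14
Step 5: prey: 8+2-5=5; pred: 14+2-7=9

Answer: 5 9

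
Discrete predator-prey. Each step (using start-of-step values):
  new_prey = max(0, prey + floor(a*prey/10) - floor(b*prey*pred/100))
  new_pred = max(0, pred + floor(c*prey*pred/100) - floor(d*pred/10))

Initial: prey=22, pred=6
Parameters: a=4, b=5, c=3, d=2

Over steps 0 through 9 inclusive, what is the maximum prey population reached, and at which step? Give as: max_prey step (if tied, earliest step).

Step 1: prey: 22+8-6=24; pred: 6+3-1=8
Step 2: prey: 24+9-9=24; pred: 8+5-1=12
Step 3: prey: 24+9-14=19; pred: 12+8-2=18
Step 4: prey: 19+7-17=9; pred: 18+10-3=25
Step 5: prey: 9+3-11=1; pred: 25+6-5=26
Step 6: prey: 1+0-1=0; pred: 26+0-5=21
Step 7: prey: 0+0-0=0; pred: 21+0-4=17
Step 8: prey: 0+0-0=0; pred: 17+0-3=14
Step 9: prey: 0+0-0=0; pred: 14+0-2=12
Max prey = 24 at step 1

Answer: 24 1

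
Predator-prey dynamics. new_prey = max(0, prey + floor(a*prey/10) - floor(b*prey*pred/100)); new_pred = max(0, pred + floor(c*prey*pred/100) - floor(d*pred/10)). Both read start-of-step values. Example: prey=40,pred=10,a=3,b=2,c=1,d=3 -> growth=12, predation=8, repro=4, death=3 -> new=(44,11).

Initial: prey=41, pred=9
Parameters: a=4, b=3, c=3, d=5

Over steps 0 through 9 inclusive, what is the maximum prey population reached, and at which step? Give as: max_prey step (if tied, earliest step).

Step 1: prey: 41+16-11=46; pred: 9+11-4=16
Step 2: prey: 46+18-22=42; pred: 16+22-8=30
Step 3: prey: 42+16-37=21; pred: 30+37-15=52
Step 4: prey: 21+8-32=0; pred: 52+32-26=58
Step 5: prey: 0+0-0=0; pred: 58+0-29=29
Step 6: prey: 0+0-0=0; pred: 29+0-14=15
Step 7: prey: 0+0-0=0; pred: 15+0-7=8
Step 8: prey: 0+0-0=0; pred: 8+0-4=4
Step 9: prey: 0+0-0=0; pred: 4+0-2=2
Max prey = 46 at step 1

Answer: 46 1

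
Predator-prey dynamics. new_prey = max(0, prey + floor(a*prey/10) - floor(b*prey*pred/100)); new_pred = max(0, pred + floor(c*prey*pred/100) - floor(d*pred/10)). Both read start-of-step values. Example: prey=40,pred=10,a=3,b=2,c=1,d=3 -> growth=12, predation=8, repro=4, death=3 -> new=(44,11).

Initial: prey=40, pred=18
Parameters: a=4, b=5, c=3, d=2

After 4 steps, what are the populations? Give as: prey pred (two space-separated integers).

Step 1: prey: 40+16-36=20; pred: 18+21-3=36
Step 2: prey: 20+8-36=0; pred: 36+21-7=50
Step 3: prey: 0+0-0=0; pred: 50+0-10=40
Step 4: prey: 0+0-0=0; pred: 40+0-8=32

Answer: 0 32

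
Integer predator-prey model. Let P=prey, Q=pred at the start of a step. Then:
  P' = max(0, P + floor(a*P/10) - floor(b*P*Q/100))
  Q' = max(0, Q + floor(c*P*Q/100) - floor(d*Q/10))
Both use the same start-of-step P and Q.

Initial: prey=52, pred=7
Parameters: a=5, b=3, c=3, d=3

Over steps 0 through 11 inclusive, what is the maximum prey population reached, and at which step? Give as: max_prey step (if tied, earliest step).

Step 1: prey: 52+26-10=68; pred: 7+10-2=15
Step 2: prey: 68+34-30=72; pred: 15+30-4=41
Step 3: prey: 72+36-88=20; pred: 41+88-12=117
Step 4: prey: 20+10-70=0; pred: 117+70-35=152
Step 5: prey: 0+0-0=0; pred: 152+0-45=107
Step 6: prey: 0+0-0=0; pred: 107+0-32=75
Step 7: prey: 0+0-0=0; pred: 75+0-22=53
Step 8: prey: 0+0-0=0; pred: 53+0-15=38
Step 9: prey: 0+0-0=0; pred: 38+0-11=27
Step 10: prey: 0+0-0=0; pred: 27+0-8=19
Step 11: prey: 0+0-0=0; pred: 19+0-5=14
Max prey = 72 at step 2

Answer: 72 2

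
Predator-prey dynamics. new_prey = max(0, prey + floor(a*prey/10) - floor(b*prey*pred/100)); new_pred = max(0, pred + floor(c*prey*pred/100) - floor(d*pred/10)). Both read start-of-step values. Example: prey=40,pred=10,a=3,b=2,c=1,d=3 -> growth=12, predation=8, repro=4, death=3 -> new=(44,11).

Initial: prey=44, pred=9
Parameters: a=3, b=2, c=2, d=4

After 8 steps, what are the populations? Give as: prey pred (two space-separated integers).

Answer: 1 17

Derivation:
Step 1: prey: 44+13-7=50; pred: 9+7-3=13
Step 2: prey: 50+15-13=52; pred: 13+13-5=21
Step 3: prey: 52+15-21=46; pred: 21+21-8=34
Step 4: prey: 46+13-31=28; pred: 34+31-13=52
Step 5: prey: 28+8-29=7; pred: 52+29-20=61
Step 6: prey: 7+2-8=1; pred: 61+8-24=45
Step 7: prey: 1+0-0=1; pred: 45+0-18=27
Step 8: prey: 1+0-0=1; pred: 27+0-10=17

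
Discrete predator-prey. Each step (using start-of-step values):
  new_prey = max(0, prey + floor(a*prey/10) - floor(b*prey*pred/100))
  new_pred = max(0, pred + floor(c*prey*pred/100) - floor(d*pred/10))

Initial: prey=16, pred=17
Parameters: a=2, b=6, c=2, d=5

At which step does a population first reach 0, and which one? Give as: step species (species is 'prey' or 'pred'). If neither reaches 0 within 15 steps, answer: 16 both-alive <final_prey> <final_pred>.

Answer: 16 both-alive 1 1

Derivation:
Step 1: prey: 16+3-16=3; pred: 17+5-8=14
Step 2: prey: 3+0-2=1; pred: 14+0-7=7
Step 3: prey: 1+0-0=1; pred: 7+0-3=4
Step 4: prey: 1+0-0=1; pred: 4+0-2=2
Step 5: prey: 1+0-0=1; pred: 2+0-1=1
Step 6: prey: 1+0-0=1; pred: 1+0-0=1
Steps 7-15: state stable at prey=1, pred=1 (no change)
No extinction within 15 steps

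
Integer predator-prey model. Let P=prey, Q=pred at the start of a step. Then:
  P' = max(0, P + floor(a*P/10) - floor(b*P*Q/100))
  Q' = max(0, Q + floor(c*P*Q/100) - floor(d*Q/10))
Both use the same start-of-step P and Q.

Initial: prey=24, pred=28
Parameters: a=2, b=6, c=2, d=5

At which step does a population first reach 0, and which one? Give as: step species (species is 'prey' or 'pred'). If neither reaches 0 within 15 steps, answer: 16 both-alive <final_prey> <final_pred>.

Answer: 1 prey

Derivation:
Step 1: prey: 24+4-40=0; pred: 28+13-14=27
First extinction: prey at step 1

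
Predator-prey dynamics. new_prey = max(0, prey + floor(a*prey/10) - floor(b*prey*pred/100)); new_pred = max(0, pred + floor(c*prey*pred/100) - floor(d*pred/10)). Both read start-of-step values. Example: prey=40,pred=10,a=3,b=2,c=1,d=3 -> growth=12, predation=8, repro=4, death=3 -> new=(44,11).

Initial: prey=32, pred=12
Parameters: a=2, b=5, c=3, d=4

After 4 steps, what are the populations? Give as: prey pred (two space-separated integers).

Answer: 0 10

Derivation:
Step 1: prey: 32+6-19=19; pred: 12+11-4=19
Step 2: prey: 19+3-18=4; pred: 19+10-7=22
Step 3: prey: 4+0-4=0; pred: 22+2-8=16
Step 4: prey: 0+0-0=0; pred: 16+0-6=10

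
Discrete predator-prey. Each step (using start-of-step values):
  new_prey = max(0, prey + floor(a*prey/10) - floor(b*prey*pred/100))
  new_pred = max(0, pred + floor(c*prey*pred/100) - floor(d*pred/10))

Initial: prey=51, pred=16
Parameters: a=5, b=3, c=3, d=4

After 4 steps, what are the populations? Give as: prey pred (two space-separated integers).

Answer: 0 60

Derivation:
Step 1: prey: 51+25-24=52; pred: 16+24-6=34
Step 2: prey: 52+26-53=25; pred: 34+53-13=74
Step 3: prey: 25+12-55=0; pred: 74+55-29=100
Step 4: prey: 0+0-0=0; pred: 100+0-40=60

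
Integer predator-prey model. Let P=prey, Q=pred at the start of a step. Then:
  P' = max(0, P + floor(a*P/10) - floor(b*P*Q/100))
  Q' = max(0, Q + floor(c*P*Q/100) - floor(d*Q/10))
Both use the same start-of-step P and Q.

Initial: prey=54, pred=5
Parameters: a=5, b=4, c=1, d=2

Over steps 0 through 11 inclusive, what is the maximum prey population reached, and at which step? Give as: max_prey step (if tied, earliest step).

Step 1: prey: 54+27-10=71; pred: 5+2-1=6
Step 2: prey: 71+35-17=89; pred: 6+4-1=9
Step 3: prey: 89+44-32=101; pred: 9+8-1=16
Step 4: prey: 101+50-64=87; pred: 16+16-3=29
Step 5: prey: 87+43-100=30; pred: 29+25-5=49
Step 6: prey: 30+15-58=0; pred: 49+14-9=54
Step 7: prey: 0+0-0=0; pred: 54+0-10=44
Step 8: prey: 0+0-0=0; pred: 44+0-8=36
Step 9: prey: 0+0-0=0; pred: 36+0-7=29
Step 10: prey: 0+0-0=0; pred: 29+0-5=24
Step 11: prey: 0+0-0=0; pred: 24+0-4=20
Max prey = 101 at step 3

Answer: 101 3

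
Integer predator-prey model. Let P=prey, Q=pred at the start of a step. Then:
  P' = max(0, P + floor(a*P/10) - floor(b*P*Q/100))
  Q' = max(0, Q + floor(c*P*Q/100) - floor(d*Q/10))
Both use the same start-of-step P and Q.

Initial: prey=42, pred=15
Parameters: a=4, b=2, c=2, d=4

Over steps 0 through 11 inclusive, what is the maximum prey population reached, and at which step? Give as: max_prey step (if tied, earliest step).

Step 1: prey: 42+16-12=46; pred: 15+12-6=21
Step 2: prey: 46+18-19=45; pred: 21+19-8=32
Step 3: prey: 45+18-28=35; pred: 32+28-12=48
Step 4: prey: 35+14-33=16; pred: 48+33-19=62
Step 5: prey: 16+6-19=3; pred: 62+19-24=57
Step 6: prey: 3+1-3=1; pred: 57+3-22=38
Step 7: prey: 1+0-0=1; pred: 38+0-15=23
Step 8: prey: 1+0-0=1; pred: 23+0-9=14
Step 9: prey: 1+0-0=1; pred: 14+0-5=9
Step 10: prey: 1+0-0=1; pred: 9+0-3=6
Step 11: prey: 1+0-0=1; pred: 6+0-2=4
Max prey = 46 at step 1

Answer: 46 1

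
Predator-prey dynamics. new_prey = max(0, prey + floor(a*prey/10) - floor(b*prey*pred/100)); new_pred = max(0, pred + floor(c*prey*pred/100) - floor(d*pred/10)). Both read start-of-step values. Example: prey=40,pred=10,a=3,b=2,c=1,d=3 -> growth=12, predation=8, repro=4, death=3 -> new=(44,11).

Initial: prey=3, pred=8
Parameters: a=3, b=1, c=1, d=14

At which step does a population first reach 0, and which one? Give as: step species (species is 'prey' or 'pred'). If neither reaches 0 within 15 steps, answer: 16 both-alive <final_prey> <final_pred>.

Answer: 1 pred

Derivation:
Step 1: prey: 3+0-0=3; pred: 8+0-11=0
First extinction: pred at step 1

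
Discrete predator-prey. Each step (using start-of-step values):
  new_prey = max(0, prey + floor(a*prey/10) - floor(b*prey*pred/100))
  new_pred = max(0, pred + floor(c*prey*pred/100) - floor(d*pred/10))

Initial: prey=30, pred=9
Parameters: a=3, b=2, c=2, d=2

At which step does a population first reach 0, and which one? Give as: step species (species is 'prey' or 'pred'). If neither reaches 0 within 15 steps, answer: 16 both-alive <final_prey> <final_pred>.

Step 1: prey: 30+9-5=34; pred: 9+5-1=13
Step 2: prey: 34+10-8=36; pred: 13+8-2=19
Step 3: prey: 36+10-13=33; pred: 19+13-3=29
Step 4: prey: 33+9-19=23; pred: 29+19-5=43
Step 5: prey: 23+6-19=10; pred: 43+19-8=54
Step 6: prey: 10+3-10=3; pred: 54+10-10=54
Step 7: prey: 3+0-3=0; pred: 54+3-10=47
First extinction: prey at step 7

Answer: 7 prey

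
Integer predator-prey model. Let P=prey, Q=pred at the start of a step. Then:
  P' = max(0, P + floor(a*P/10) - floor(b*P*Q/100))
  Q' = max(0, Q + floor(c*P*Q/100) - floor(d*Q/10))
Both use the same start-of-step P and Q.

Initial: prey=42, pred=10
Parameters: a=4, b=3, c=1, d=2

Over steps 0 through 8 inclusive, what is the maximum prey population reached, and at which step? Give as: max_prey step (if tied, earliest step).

Answer: 48 2

Derivation:
Step 1: prey: 42+16-12=46; pred: 10+4-2=12
Step 2: prey: 46+18-16=48; pred: 12+5-2=15
Step 3: prey: 48+19-21=46; pred: 15+7-3=19
Step 4: prey: 46+18-26=38; pred: 19+8-3=24
Step 5: prey: 38+15-27=26; pred: 24+9-4=29
Step 6: prey: 26+10-22=14; pred: 29+7-5=31
Step 7: prey: 14+5-13=6; pred: 31+4-6=29
Step 8: prey: 6+2-5=3; pred: 29+1-5=25
Max prey = 48 at step 2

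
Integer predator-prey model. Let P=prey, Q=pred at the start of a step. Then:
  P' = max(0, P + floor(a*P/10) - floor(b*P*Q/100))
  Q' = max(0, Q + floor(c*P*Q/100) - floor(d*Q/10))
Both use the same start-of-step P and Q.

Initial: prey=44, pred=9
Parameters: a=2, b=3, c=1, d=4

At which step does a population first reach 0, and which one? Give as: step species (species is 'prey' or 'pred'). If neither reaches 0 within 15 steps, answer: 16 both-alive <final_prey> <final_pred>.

Answer: 16 both-alive 30 7

Derivation:
Step 1: prey: 44+8-11=41; pred: 9+3-3=9
Step 2: prey: 41+8-11=38; pred: 9+3-3=9
Step 3: prey: 38+7-10=35; pred: 9+3-3=9
Step 4: prey: 35+7-9=33; pred: 9+3-3=9
Step 5: prey: 33+6-8=31; pred: 9+2-3=8
Step 6: prey: 31+6-7=30; pred: 8+2-3=7
Step 7: prey: 30+6-6=30; pred: 7+2-2=7
Steps 8-15: state stable at prey=30, pred=7 (no change)
No extinction within 15 steps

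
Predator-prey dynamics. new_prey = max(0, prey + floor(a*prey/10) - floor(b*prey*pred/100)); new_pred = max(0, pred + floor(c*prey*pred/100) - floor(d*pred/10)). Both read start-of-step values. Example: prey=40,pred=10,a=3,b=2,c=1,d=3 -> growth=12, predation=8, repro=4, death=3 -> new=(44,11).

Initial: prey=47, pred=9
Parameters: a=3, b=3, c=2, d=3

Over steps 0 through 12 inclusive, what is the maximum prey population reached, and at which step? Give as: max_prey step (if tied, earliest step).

Step 1: prey: 47+14-12=49; pred: 9+8-2=15
Step 2: prey: 49+14-22=41; pred: 15+14-4=25
Step 3: prey: 41+12-30=23; pred: 25+20-7=38
Step 4: prey: 23+6-26=3; pred: 38+17-11=44
Step 5: prey: 3+0-3=0; pred: 44+2-13=33
Step 6: prey: 0+0-0=0; pred: 33+0-9=24
Step 7: prey: 0+0-0=0; pred: 24+0-7=17
Step 8: prey: 0+0-0=0; pred: 17+0-5=12
Step 9: prey: 0+0-0=0; pred: 12+0-3=9
Step 10: prey: 0+0-0=0; pred: 9+0-2=7
Step 11: prey: 0+0-0=0; pred: 7+0-2=5
Step 12: prey: 0+0-0=0; pred: 5+0-1=4
Max prey = 49 at step 1

Answer: 49 1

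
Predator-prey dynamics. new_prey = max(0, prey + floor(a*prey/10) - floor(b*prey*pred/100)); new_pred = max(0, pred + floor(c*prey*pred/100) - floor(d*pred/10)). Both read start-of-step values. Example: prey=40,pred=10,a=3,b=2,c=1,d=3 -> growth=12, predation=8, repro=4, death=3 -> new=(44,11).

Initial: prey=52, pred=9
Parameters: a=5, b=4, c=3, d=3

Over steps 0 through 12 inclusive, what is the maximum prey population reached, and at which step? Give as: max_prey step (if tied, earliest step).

Step 1: prey: 52+26-18=60; pred: 9+14-2=21
Step 2: prey: 60+30-50=40; pred: 21+37-6=52
Step 3: prey: 40+20-83=0; pred: 52+62-15=99
Step 4: prey: 0+0-0=0; pred: 99+0-29=70
Step 5: prey: 0+0-0=0; pred: 70+0-21=49
Step 6: prey: 0+0-0=0; pred: 49+0-14=35
Step 7: prey: 0+0-0=0; pred: 35+0-10=25
Step 8: prey: 0+0-0=0; pred: 25+0-7=18
Step 9: prey: 0+0-0=0; pred: 18+0-5=13
Step 10: prey: 0+0-0=0; pred: 13+0-3=10
Step 11: prey: 0+0-0=0; pred: 10+0-3=7
Step 12: prey: 0+0-0=0; pred: 7+0-2=5
Max prey = 60 at step 1

Answer: 60 1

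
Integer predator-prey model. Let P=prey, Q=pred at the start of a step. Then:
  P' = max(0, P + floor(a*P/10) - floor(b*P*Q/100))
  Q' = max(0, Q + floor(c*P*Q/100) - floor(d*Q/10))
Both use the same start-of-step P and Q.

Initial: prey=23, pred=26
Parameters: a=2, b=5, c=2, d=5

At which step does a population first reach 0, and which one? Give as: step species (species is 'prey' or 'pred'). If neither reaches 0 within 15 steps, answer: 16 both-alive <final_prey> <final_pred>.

Step 1: prey: 23+4-29=0; pred: 26+11-13=24
First extinction: prey at step 1

Answer: 1 prey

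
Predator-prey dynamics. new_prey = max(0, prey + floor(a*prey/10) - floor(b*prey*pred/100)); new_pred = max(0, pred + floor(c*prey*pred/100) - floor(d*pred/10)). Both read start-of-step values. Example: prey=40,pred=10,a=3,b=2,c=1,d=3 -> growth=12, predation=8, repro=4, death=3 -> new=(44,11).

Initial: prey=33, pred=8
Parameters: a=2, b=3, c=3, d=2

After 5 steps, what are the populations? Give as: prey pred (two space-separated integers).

Answer: 0 37

Derivation:
Step 1: prey: 33+6-7=32; pred: 8+7-1=14
Step 2: prey: 32+6-13=25; pred: 14+13-2=25
Step 3: prey: 25+5-18=12; pred: 25+18-5=38
Step 4: prey: 12+2-13=1; pred: 38+13-7=44
Step 5: prey: 1+0-1=0; pred: 44+1-8=37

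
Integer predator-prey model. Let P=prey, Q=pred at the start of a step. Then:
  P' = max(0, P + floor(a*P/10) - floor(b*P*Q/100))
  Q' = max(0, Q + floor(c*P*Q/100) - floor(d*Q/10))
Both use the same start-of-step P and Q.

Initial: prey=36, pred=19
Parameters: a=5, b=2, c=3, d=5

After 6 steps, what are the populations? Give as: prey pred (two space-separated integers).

Answer: 0 22

Derivation:
Step 1: prey: 36+18-13=41; pred: 19+20-9=30
Step 2: prey: 41+20-24=37; pred: 30+36-15=51
Step 3: prey: 37+18-37=18; pred: 51+56-25=82
Step 4: prey: 18+9-29=0; pred: 82+44-41=85
Step 5: prey: 0+0-0=0; pred: 85+0-42=43
Step 6: prey: 0+0-0=0; pred: 43+0-21=22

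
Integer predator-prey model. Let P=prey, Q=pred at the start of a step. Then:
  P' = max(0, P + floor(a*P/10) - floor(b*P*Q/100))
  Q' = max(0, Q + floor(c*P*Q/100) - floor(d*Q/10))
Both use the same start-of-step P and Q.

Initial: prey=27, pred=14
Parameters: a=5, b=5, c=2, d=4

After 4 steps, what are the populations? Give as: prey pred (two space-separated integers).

Answer: 8 13

Derivation:
Step 1: prey: 27+13-18=22; pred: 14+7-5=16
Step 2: prey: 22+11-17=16; pred: 16+7-6=17
Step 3: prey: 16+8-13=11; pred: 17+5-6=16
Step 4: prey: 11+5-8=8; pred: 16+3-6=13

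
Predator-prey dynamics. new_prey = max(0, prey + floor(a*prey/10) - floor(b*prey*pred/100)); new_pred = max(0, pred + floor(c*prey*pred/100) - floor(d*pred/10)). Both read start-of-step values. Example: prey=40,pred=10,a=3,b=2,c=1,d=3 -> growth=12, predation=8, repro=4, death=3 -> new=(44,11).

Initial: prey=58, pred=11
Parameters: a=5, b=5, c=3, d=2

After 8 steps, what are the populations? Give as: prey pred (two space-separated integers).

Step 1: prey: 58+29-31=56; pred: 11+19-2=28
Step 2: prey: 56+28-78=6; pred: 28+47-5=70
Step 3: prey: 6+3-21=0; pred: 70+12-14=68
Step 4: prey: 0+0-0=0; pred: 68+0-13=55
Step 5: prey: 0+0-0=0; pred: 55+0-11=44
Step 6: prey: 0+0-0=0; pred: 44+0-8=36
Step 7: prey: 0+0-0=0; pred: 36+0-7=29
Step 8: prey: 0+0-0=0; pred: 29+0-5=24

Answer: 0 24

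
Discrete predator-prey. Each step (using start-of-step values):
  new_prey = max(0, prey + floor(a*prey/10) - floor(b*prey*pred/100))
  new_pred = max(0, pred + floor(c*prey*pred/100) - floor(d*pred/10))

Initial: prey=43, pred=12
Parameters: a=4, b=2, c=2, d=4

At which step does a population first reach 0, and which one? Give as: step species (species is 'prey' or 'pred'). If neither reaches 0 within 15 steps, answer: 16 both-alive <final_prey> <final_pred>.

Answer: 6 prey

Derivation:
Step 1: prey: 43+17-10=50; pred: 12+10-4=18
Step 2: prey: 50+20-18=52; pred: 18+18-7=29
Step 3: prey: 52+20-30=42; pred: 29+30-11=48
Step 4: prey: 42+16-40=18; pred: 48+40-19=69
Step 5: prey: 18+7-24=1; pred: 69+24-27=66
Step 6: prey: 1+0-1=0; pred: 66+1-26=41
First extinction: prey at step 6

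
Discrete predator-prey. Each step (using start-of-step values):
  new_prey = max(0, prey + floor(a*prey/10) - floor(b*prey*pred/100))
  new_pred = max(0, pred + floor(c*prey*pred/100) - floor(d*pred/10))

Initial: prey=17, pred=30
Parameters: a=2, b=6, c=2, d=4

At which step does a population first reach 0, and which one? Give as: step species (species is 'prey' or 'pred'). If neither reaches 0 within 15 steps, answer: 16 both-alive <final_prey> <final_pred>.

Answer: 1 prey

Derivation:
Step 1: prey: 17+3-30=0; pred: 30+10-12=28
First extinction: prey at step 1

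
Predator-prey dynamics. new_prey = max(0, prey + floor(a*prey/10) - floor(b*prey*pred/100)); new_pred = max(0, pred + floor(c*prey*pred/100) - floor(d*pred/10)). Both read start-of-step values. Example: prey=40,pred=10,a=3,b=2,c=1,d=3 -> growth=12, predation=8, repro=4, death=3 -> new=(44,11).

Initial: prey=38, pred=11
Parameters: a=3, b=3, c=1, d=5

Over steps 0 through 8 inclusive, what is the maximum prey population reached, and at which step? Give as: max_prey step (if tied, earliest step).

Answer: 77 8

Derivation:
Step 1: prey: 38+11-12=37; pred: 11+4-5=10
Step 2: prey: 37+11-11=37; pred: 10+3-5=8
Step 3: prey: 37+11-8=40; pred: 8+2-4=6
Step 4: prey: 40+12-7=45; pred: 6+2-3=5
Step 5: prey: 45+13-6=52; pred: 5+2-2=5
Step 6: prey: 52+15-7=60; pred: 5+2-2=5
Step 7: prey: 60+18-9=69; pred: 5+3-2=6
Step 8: prey: 69+20-12=77; pred: 6+4-3=7
Max prey = 77 at step 8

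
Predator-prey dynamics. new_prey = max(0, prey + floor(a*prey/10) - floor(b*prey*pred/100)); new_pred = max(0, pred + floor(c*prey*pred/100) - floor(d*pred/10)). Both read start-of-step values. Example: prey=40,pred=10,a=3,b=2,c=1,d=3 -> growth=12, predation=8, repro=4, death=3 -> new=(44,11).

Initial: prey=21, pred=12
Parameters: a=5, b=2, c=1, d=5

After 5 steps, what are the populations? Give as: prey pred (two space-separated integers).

Answer: 96 6

Derivation:
Step 1: prey: 21+10-5=26; pred: 12+2-6=8
Step 2: prey: 26+13-4=35; pred: 8+2-4=6
Step 3: prey: 35+17-4=48; pred: 6+2-3=5
Step 4: prey: 48+24-4=68; pred: 5+2-2=5
Step 5: prey: 68+34-6=96; pred: 5+3-2=6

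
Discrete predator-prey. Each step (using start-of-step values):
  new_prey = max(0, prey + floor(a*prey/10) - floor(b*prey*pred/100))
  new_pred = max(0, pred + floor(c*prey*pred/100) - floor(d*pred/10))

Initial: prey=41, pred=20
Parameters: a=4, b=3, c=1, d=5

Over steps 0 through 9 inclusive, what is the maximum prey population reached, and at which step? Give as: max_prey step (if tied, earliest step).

Step 1: prey: 41+16-24=33; pred: 20+8-10=18
Step 2: prey: 33+13-17=29; pred: 18+5-9=14
Step 3: prey: 29+11-12=28; pred: 14+4-7=11
Step 4: prey: 28+11-9=30; pred: 11+3-5=9
Step 5: prey: 30+12-8=34; pred: 9+2-4=7
Step 6: prey: 34+13-7=40; pred: 7+2-3=6
Step 7: prey: 40+16-7=49; pred: 6+2-3=5
Step 8: prey: 49+19-7=61; pred: 5+2-2=5
Step 9: prey: 61+24-9=76; pred: 5+3-2=6
Max prey = 76 at step 9

Answer: 76 9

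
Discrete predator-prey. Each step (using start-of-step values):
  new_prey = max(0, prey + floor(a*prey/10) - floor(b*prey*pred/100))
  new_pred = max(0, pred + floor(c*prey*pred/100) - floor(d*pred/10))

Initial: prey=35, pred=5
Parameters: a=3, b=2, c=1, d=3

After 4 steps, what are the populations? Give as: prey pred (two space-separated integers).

Step 1: prey: 35+10-3=42; pred: 5+1-1=5
Step 2: prey: 42+12-4=50; pred: 5+2-1=6
Step 3: prey: 50+15-6=59; pred: 6+3-1=8
Step 4: prey: 59+17-9=67; pred: 8+4-2=10

Answer: 67 10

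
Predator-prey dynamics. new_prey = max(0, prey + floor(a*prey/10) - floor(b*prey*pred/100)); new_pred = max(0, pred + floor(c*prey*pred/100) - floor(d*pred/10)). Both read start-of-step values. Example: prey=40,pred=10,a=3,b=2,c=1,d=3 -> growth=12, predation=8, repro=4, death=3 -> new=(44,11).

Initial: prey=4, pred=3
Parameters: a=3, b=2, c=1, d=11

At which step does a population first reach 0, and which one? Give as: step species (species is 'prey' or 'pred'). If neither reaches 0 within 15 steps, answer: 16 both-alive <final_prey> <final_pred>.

Step 1: prey: 4+1-0=5; pred: 3+0-3=0
First extinction: pred at step 1

Answer: 1 pred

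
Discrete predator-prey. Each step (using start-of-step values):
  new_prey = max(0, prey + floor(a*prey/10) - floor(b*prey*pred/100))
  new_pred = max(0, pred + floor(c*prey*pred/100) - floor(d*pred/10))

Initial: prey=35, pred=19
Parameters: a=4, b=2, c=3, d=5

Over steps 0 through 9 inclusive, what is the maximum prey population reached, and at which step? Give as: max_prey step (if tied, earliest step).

Step 1: prey: 35+14-13=36; pred: 19+19-9=29
Step 2: prey: 36+14-20=30; pred: 29+31-14=46
Step 3: prey: 30+12-27=15; pred: 46+41-23=64
Step 4: prey: 15+6-19=2; pred: 64+28-32=60
Step 5: prey: 2+0-2=0; pred: 60+3-30=33
Step 6: prey: 0+0-0=0; pred: 33+0-16=17
Step 7: prey: 0+0-0=0; pred: 17+0-8=9
Step 8: prey: 0+0-0=0; pred: 9+0-4=5
Step 9: prey: 0+0-0=0; pred: 5+0-2=3
Max prey = 36 at step 1

Answer: 36 1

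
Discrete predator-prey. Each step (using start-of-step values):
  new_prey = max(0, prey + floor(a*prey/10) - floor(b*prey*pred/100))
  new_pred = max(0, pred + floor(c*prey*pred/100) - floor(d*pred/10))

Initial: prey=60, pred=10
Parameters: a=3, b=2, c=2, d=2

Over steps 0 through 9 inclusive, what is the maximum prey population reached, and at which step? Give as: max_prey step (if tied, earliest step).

Step 1: prey: 60+18-12=66; pred: 10+12-2=20
Step 2: prey: 66+19-26=59; pred: 20+26-4=42
Step 3: prey: 59+17-49=27; pred: 42+49-8=83
Step 4: prey: 27+8-44=0; pred: 83+44-16=111
Step 5: prey: 0+0-0=0; pred: 111+0-22=89
Step 6: prey: 0+0-0=0; pred: 89+0-17=72
Step 7: prey: 0+0-0=0; pred: 72+0-14=58
Step 8: prey: 0+0-0=0; pred: 58+0-11=47
Step 9: prey: 0+0-0=0; pred: 47+0-9=38
Max prey = 66 at step 1

Answer: 66 1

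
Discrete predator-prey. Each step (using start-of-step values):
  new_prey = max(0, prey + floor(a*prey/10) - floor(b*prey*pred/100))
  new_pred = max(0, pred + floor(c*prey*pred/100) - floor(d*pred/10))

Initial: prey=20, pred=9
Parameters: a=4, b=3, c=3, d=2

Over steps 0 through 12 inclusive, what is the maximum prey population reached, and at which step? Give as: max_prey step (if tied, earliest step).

Step 1: prey: 20+8-5=23; pred: 9+5-1=13
Step 2: prey: 23+9-8=24; pred: 13+8-2=19
Step 3: prey: 24+9-13=20; pred: 19+13-3=29
Step 4: prey: 20+8-17=11; pred: 29+17-5=41
Step 5: prey: 11+4-13=2; pred: 41+13-8=46
Step 6: prey: 2+0-2=0; pred: 46+2-9=39
Step 7: prey: 0+0-0=0; pred: 39+0-7=32
Step 8: prey: 0+0-0=0; pred: 32+0-6=26
Step 9: prey: 0+0-0=0; pred: 26+0-5=21
Step 10: prey: 0+0-0=0; pred: 21+0-4=17
Step 11: prey: 0+0-0=0; pred: 17+0-3=14
Step 12: prey: 0+0-0=0; pred: 14+0-2=12
Max prey = 24 at step 2

Answer: 24 2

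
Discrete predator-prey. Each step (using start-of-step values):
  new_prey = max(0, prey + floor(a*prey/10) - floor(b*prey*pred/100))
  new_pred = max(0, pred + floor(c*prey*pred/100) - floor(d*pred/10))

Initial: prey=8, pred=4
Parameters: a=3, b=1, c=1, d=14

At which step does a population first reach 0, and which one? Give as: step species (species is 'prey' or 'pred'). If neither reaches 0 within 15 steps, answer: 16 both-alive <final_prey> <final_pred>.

Step 1: prey: 8+2-0=10; pred: 4+0-5=0
First extinction: pred at step 1

Answer: 1 pred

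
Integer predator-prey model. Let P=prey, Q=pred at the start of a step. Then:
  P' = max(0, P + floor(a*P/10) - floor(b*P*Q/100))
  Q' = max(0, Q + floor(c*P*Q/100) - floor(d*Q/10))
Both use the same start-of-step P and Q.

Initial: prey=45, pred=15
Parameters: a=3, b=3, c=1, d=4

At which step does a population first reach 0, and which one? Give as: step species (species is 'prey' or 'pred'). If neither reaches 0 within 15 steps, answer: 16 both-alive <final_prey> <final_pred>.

Answer: 16 both-alive 83 8

Derivation:
Step 1: prey: 45+13-20=38; pred: 15+6-6=15
Step 2: prey: 38+11-17=32; pred: 15+5-6=14
Step 3: prey: 32+9-13=28; pred: 14+4-5=13
Step 4: prey: 28+8-10=26; pred: 13+3-5=11
Step 5: prey: 26+7-8=25; pred: 11+2-4=9
Step 6: prey: 25+7-6=26; pred: 9+2-3=8
Step 7: prey: 26+7-6=27; pred: 8+2-3=7
Step 8: prey: 27+8-5=30; pred: 7+1-2=6
Step 9: prey: 30+9-5=34; pred: 6+1-2=5
Step 10: prey: 34+10-5=39; pred: 5+1-2=4
Step 11: prey: 39+11-4=46; pred: 4+1-1=4
Step 12: prey: 46+13-5=54; pred: 4+1-1=4
Step 13: prey: 54+16-6=64; pred: 4+2-1=5
Step 14: prey: 64+19-9=74; pred: 5+3-2=6
Step 15: prey: 74+22-13=83; pred: 6+4-2=8
No extinction within 15 steps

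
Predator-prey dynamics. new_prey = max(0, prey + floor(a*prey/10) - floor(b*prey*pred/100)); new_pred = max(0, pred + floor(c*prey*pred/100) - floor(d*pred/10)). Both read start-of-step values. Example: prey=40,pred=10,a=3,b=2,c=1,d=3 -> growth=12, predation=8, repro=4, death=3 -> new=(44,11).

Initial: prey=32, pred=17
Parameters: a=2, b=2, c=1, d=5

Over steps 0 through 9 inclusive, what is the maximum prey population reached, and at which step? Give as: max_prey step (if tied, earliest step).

Answer: 53 9

Derivation:
Step 1: prey: 32+6-10=28; pred: 17+5-8=14
Step 2: prey: 28+5-7=26; pred: 14+3-7=10
Step 3: prey: 26+5-5=26; pred: 10+2-5=7
Step 4: prey: 26+5-3=28; pred: 7+1-3=5
Step 5: prey: 28+5-2=31; pred: 5+1-2=4
Step 6: prey: 31+6-2=35; pred: 4+1-2=3
Step 7: prey: 35+7-2=40; pred: 3+1-1=3
Step 8: prey: 40+8-2=46; pred: 3+1-1=3
Step 9: prey: 46+9-2=53; pred: 3+1-1=3
Max prey = 53 at step 9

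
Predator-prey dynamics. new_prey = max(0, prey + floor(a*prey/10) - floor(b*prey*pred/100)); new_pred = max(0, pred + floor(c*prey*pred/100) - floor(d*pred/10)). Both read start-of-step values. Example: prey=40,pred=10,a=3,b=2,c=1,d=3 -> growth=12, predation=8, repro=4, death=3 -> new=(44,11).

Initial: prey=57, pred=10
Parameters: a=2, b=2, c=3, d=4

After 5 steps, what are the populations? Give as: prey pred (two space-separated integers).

Step 1: prey: 57+11-11=57; pred: 10+17-4=23
Step 2: prey: 57+11-26=42; pred: 23+39-9=53
Step 3: prey: 42+8-44=6; pred: 53+66-21=98
Step 4: prey: 6+1-11=0; pred: 98+17-39=76
Step 5: prey: 0+0-0=0; pred: 76+0-30=46

Answer: 0 46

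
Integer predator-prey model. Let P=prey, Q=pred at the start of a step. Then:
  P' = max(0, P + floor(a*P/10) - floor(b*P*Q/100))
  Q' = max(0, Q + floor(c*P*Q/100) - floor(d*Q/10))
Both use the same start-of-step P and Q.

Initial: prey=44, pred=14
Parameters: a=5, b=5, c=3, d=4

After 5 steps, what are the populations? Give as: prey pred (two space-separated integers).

Step 1: prey: 44+22-30=36; pred: 14+18-5=27
Step 2: prey: 36+18-48=6; pred: 27+29-10=46
Step 3: prey: 6+3-13=0; pred: 46+8-18=36
Step 4: prey: 0+0-0=0; pred: 36+0-14=22
Step 5: prey: 0+0-0=0; pred: 22+0-8=14

Answer: 0 14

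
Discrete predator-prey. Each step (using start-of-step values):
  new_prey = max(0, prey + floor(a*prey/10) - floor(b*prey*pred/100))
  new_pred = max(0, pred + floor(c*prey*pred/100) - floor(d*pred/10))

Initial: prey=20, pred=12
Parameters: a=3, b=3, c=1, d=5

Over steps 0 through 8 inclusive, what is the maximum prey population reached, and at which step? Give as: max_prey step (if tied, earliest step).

Answer: 69 8

Derivation:
Step 1: prey: 20+6-7=19; pred: 12+2-6=8
Step 2: prey: 19+5-4=20; pred: 8+1-4=5
Step 3: prey: 20+6-3=23; pred: 5+1-2=4
Step 4: prey: 23+6-2=27; pred: 4+0-2=2
Step 5: prey: 27+8-1=34; pred: 2+0-1=1
Step 6: prey: 34+10-1=43; pred: 1+0-0=1
Step 7: prey: 43+12-1=54; pred: 1+0-0=1
Step 8: prey: 54+16-1=69; pred: 1+0-0=1
Max prey = 69 at step 8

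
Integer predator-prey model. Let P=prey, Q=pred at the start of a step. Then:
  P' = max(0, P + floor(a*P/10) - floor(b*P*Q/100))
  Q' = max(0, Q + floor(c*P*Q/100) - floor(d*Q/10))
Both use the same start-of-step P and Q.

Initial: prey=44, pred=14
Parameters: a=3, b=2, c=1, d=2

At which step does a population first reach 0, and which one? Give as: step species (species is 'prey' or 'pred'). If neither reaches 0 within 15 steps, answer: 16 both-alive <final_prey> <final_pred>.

Step 1: prey: 44+13-12=45; pred: 14+6-2=18
Step 2: prey: 45+13-16=42; pred: 18+8-3=23
Step 3: prey: 42+12-19=35; pred: 23+9-4=28
Step 4: prey: 35+10-19=26; pred: 28+9-5=32
Step 5: prey: 26+7-16=17; pred: 32+8-6=34
Step 6: prey: 17+5-11=11; pred: 34+5-6=33
Step 7: prey: 11+3-7=7; pred: 33+3-6=30
Step 8: prey: 7+2-4=5; pred: 30+2-6=26
Step 9: prey: 5+1-2=4; pred: 26+1-5=22
Step 10: prey: 4+1-1=4; pred: 22+0-4=18
Step 11: prey: 4+1-1=4; pred: 18+0-3=15
Step 12: prey: 4+1-1=4; pred: 15+0-3=12
Step 13: prey: 4+1-0=5; pred: 12+0-2=10
Step 14: prey: 5+1-1=5; pred: 10+0-2=8
Step 15: prey: 5+1-0=6; pred: 8+0-1=7
No extinction within 15 steps

Answer: 16 both-alive 6 7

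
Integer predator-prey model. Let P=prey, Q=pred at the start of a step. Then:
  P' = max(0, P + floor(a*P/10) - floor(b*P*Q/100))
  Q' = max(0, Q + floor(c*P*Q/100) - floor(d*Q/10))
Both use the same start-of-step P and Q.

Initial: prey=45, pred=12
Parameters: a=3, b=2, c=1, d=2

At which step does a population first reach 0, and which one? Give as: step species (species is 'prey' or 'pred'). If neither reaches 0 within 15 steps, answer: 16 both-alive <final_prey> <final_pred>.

Answer: 16 both-alive 2 8

Derivation:
Step 1: prey: 45+13-10=48; pred: 12+5-2=15
Step 2: prey: 48+14-14=48; pred: 15+7-3=19
Step 3: prey: 48+14-18=44; pred: 19+9-3=25
Step 4: prey: 44+13-22=35; pred: 25+11-5=31
Step 5: prey: 35+10-21=24; pred: 31+10-6=35
Step 6: prey: 24+7-16=15; pred: 35+8-7=36
Step 7: prey: 15+4-10=9; pred: 36+5-7=34
Step 8: prey: 9+2-6=5; pred: 34+3-6=31
Step 9: prey: 5+1-3=3; pred: 31+1-6=26
Step 10: prey: 3+0-1=2; pred: 26+0-5=21
Step 11: prey: 2+0-0=2; pred: 21+0-4=17
Step 12: prey: 2+0-0=2; pred: 17+0-3=14
Step 13: prey: 2+0-0=2; pred: 14+0-2=12
Step 14: prey: 2+0-0=2; pred: 12+0-2=10
Step 15: prey: 2+0-0=2; pred: 10+0-2=8
No extinction within 15 steps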